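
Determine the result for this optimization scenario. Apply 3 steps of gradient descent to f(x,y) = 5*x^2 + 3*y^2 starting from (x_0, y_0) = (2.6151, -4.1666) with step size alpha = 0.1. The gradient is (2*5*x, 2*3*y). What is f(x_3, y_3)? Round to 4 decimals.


Gradient descent on f(x,y) = 5*x^2 + 3*y^2.
Starting point: (2.6151, -4.1666), alpha = 0.1
Step 1: grad_x = 2*5*2.6151 = 26.151, grad_y = 2*3*-4.1666 = -24.9996
  x_1 = 2.6151 - 0.1*26.151 = 0.0
  y_1 = -4.1666 - 0.1*-24.9996 = -1.6666
Step 2: grad_x = 2*5*0.0 = 0.0, grad_y = 2*3*-1.6666 = -9.9998
  x_2 = 0.0 - 0.1*0.0 = 0.0
  y_2 = -1.6666 - 0.1*-9.9998 = -0.6667
Step 3: grad_x = 2*5*0.0 = 0.0, grad_y = 2*3*-0.6667 = -3.9999
  x_3 = 0.0 - 0.1*0.0 = 0.0
  y_3 = -0.6667 - 0.1*-3.9999 = -0.2667
f(0.0, -0.2667) = 5*0.0^2 + 3*(-0.2667)^2 = 0.2133


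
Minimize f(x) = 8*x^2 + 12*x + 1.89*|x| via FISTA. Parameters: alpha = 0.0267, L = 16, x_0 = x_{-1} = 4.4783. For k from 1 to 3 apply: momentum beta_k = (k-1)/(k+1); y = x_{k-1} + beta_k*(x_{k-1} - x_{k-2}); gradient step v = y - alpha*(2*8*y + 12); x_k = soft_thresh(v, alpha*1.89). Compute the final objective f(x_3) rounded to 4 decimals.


FISTA on f(x) = 8*x^2 + 12*x + 1.89*|x|
L = 16, alpha = 0.0267
Iteration 1: beta = 0.0, y = 4.4783 + 0.0*(4.4783 - 4.4783) = 4.4783
  grad(y) = 83.6528, v = y - alpha*grad = 2.2448
  prox(v) = soft_thresh(2.2448, 0.0505) = 2.1943
Iteration 2: beta = 0.3333, y = 2.1943 + 0.3333*(2.1943 - 4.4783) = 1.433
  grad(y) = 34.9276, v = y - alpha*grad = 0.5004
  prox(v) = soft_thresh(0.5004, 0.0505) = 0.4499
Iteration 3: beta = 0.5, y = 0.4499 + 0.5*(0.4499 - 2.1943) = -0.4222
  grad(y) = 5.2442, v = y - alpha*grad = -0.5623
  prox(v) = soft_thresh(-0.5623, 0.0505) = -0.5118
f(x_3) = 8*(-0.5118)^2 + 12*(-0.5118) + 1.89*|-0.5118| = -3.0788


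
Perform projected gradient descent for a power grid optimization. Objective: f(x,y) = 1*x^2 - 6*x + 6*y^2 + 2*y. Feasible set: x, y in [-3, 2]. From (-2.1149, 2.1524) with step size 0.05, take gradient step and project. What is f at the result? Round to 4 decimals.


Step 1: Compute gradient at (-2.1149, 2.1524).
grad_x = 2*1*-2.1149 - 6 = -10.2298
grad_y = 2*6*2.1524 + 2 = 27.8288
Step 2: Gradient step.
x_raw = -2.1149 - 0.05*-10.2298 = -1.6034
y_raw = 2.1524 - 0.05*27.8288 = 0.761
Step 3: Project onto [-3, 2].
x_proj = clip(-1.6034) = -1.6034
y_proj = clip(0.761) = 0.761
Step 4: Evaluate f.
f(-1.6034, 0.761) = 17.1877


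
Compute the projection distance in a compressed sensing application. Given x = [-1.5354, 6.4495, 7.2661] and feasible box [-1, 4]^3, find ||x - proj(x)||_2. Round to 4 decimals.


Project each component onto [-1, 4].
clip(-1.5354) = -1.0, clip(6.4495) = 4.0, clip(7.2661) = 4.0
Projection = [-1.0, 4.0, 4.0]
Squared diffs: [0.2867, 6.0001, 10.6674]
Distance = sqrt(16.9542) = 4.1175


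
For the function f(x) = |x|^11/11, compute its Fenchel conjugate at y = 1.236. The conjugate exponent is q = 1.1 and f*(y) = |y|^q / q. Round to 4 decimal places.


The conjugate exponent q satisfies 1/p + 1/q = 1.
p = 11, so q = 11/(11 - 1) = 1.1
|y|^q = 1.236^1.1 = 1.2625
f*(1.236) = 1.2625 / 1.1 = 1.1477


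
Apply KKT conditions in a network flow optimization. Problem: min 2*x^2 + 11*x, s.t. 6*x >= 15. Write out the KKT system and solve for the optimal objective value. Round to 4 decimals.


Step 1: Try lambda = 0 (constraint inactive).
x_unc = -11/(2*2) = -2.75
Check: 6*-2.75 = -16.5 < 15 -- violated!
Step 2: Constraint must be active: 6*x = 15
x* = 15/6 = 2.5
lambda = (2*2*2.5 + 11)/6 = 3.5
Step 3: Compute optimal value.
f(x*) = 2*2.5^2 + 11*2.5 = 40.0


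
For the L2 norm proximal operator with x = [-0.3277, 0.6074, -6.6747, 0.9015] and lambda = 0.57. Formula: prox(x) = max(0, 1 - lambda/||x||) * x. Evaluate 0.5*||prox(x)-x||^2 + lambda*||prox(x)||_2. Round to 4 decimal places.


Step 1: Compute ||x||.
||x|| = 6.7706
Step 2: Compute scaling factor.
scale = max(0, 1 - 0.57/6.7706) = 0.9158
Step 3: prox(x) = [-0.3001, 0.5563, -6.1128, 0.8256]
||prox(x)|| = 6.2006
Step 4: Proximal objective.
0.5*||prox-x||^2 = 0.1625
lambda*||prox|| = 3.5343
Total = 3.6968


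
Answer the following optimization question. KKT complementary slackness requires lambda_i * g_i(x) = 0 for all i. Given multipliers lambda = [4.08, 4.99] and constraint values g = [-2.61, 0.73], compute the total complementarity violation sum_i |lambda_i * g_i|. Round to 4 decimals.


KKT complementary slackness check:
lambda_1 * g_1 = 4.08 * -2.61 = -10.6488
lambda_2 * g_2 = 4.99 * 0.73 = 3.6427
Total violation = 10.6488 + 3.6427 = 14.2915


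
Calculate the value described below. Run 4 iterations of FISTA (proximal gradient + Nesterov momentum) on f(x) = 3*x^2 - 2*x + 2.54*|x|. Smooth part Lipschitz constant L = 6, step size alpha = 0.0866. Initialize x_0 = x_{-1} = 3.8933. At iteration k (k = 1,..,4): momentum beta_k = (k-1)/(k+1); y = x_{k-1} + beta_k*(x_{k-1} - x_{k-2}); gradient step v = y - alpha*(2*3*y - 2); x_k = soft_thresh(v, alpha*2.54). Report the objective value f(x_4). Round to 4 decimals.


FISTA on f(x) = 3*x^2 - 2*x + 2.54*|x|
L = 6, alpha = 0.0866
Iteration 1: beta = 0.0, y = 3.8933 + 0.0*(3.8933 - 3.8933) = 3.8933
  grad(y) = 21.3598, v = y - alpha*grad = 2.0435
  prox(v) = soft_thresh(2.0435, 0.22) = 1.8236
Iteration 2: beta = 0.3333, y = 1.8236 + 0.3333*(1.8236 - 3.8933) = 1.1337
  grad(y) = 4.802, v = y - alpha*grad = 0.7178
  prox(v) = soft_thresh(0.7178, 0.22) = 0.4979
Iteration 3: beta = 0.5, y = 0.4979 + 0.5*(0.4979 - 1.8236) = -0.165
  grad(y) = -2.9901, v = y - alpha*grad = 0.0939
  prox(v) = soft_thresh(0.0939, 0.22) = 0.0
Iteration 4: beta = 0.6, y = 0.0 + 0.6*(0.0 - 0.4979) = -0.2987
  grad(y) = -3.7923, v = y - alpha*grad = 0.0297
  prox(v) = soft_thresh(0.0297, 0.22) = 0.0
f(x_4) = 3*0.0^2 - 2*0.0 + 2.54*|0.0| = 0.0


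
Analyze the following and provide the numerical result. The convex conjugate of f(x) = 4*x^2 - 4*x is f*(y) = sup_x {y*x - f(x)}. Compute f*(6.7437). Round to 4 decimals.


f*(y) = sup_x {y*x - a*x^2 - b*x} = sup_x {(y-b)*x - a*x^2}
FOC: (y - b) - 2a*x = 0 => x* = (y - b)/(2a)
x* = (6.7437 + 4)/(2*4) = 1.343
f*(6.7437) = (y-b)^2/(4a) = (6.7437 + 4)^2/(4*4)
= 115.4271/16 = 7.2142


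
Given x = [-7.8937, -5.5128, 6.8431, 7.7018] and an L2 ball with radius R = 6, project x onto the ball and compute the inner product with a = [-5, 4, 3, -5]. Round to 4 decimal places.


Step 1: Compute ||x|| (intermediates to 6 decimals).
||x|| = sqrt((-7.8937)^2 + (-5.5128)^2 + 6.8431^2 + 7.7018^2) = 14.101319
Step 2: Project.
Since ||x|| > R, scale = R/||x|| = 6/14.101319 = 0.425492, proj(x) = scale * x
proj(x) = [-3.358706, -2.345652, 2.911684, 3.277054]
Step 3: Dot product.
a^T * proj(x) = -5*(-3.358706) + 4*(-2.345652) + 3*2.911684 - 5*3.277054 = -0.2393


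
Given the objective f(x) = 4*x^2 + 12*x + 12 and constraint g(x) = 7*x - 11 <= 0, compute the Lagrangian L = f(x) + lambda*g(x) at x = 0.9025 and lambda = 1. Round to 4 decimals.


Step 1: Evaluate f(x).
f(0.9025) = 4*0.9025^2 + 12*0.9025 + 12 = 26.088
Step 2: Evaluate g(x).
g(0.9025) = 7*0.9025 - 11 = -4.6825
Step 3: Compute Lagrangian.
L = 26.088 + 1*-4.6825 = 21.4055


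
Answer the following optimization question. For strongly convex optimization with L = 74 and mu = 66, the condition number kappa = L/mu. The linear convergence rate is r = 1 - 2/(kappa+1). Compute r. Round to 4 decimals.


Step 1: Compute the condition number.
kappa = L/mu = 74/66 = 1.1212
Step 2: Compute the convergence rate.
r = 1 - 2/(kappa + 1) = 1 - 2*mu/(L + mu) = (L - mu)/(L + mu) = 8/140 = 0.0571


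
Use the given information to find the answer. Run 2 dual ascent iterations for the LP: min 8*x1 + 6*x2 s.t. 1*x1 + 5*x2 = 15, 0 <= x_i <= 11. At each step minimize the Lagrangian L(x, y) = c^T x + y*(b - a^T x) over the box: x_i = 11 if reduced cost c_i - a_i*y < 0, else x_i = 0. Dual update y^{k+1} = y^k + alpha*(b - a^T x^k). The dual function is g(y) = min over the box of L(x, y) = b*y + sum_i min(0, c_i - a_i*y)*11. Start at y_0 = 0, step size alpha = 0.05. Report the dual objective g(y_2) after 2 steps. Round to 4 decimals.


Dual ascent for LP: min 8*x1 + 6*x2, 1*x1 + 5*x2 = 15, 0 <= x_i <= 11
Step 1: y^k = 0.0, reduced costs: (8.0, 6.0)
  x^k = (0.0, 0.0), subgradient = b - a^T x = 15.0
  y^{k+1} = 0.0 + 0.05*15.0 = 0.75
Step 2: y^k = 0.75, reduced costs: (7.25, 2.25)
  x^k = (0.0, 0.0), subgradient = b - a^T x = 15.0
  y^{k+1} = 0.75 + 0.05*15.0 = 1.5
Dual objective at y_2 = 1.5: reduced costs (6.5, -1.5), box minimizer x = (0.0, 11.0)
g(y_2) = b*y + (c1 - a1*y)*x1 + (c2 - a2*y)*x2 = 15*1.5 + 6.5*0.0 + (-1.5)*11.0 = 22.5 + 0.0 - 16.5 = 6.0


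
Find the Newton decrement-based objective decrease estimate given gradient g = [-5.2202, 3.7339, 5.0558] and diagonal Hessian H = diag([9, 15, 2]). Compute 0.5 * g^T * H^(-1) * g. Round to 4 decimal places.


Step 1: H is diagonal, so H^(-1) * g = [-0.58, 0.2489, 2.5279].
Step 2: g^T H^(-1) g = sum_i g_i^2 / H_ii
  = (-5.2202)^2/9 + (3.7339)^2/15 + (5.0558)^2/2
  = 3.0278 + 0.9295 + 12.7806 = 16.7379
Step 3: Objective decrease = 0.5 * g^T H^(-1) g = 8.3689


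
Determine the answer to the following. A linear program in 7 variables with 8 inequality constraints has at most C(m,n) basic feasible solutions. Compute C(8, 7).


Each vertex corresponds to some choice of n active constraints out of m, so the number of vertices is at most C(m, n) = m! / (n!(m-n)!).
m = 8, n = 7
Numerator: 8 * 7 * 6 * 5 * 4 * 3 * 2
Denominator: 7! = 5040
C(8, 7) = 8


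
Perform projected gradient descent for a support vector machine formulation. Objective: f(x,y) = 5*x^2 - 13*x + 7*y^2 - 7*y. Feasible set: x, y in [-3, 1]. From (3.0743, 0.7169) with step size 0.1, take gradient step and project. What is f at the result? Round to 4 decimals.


Step 1: Compute gradient at (3.0743, 0.7169).
grad_x = 2*5*3.0743 - 13 = 17.743
grad_y = 2*7*0.7169 - 7 = 3.0366
Step 2: Gradient step.
x_raw = 3.0743 - 0.1*17.743 = 1.3
y_raw = 0.7169 - 0.1*3.0366 = 0.4132
Step 3: Project onto [-3, 1].
x_proj = clip(1.3) = 1.0
y_proj = clip(0.4132) = 0.4132
Step 4: Evaluate f.
f(1.0, 0.4132) = -9.6973


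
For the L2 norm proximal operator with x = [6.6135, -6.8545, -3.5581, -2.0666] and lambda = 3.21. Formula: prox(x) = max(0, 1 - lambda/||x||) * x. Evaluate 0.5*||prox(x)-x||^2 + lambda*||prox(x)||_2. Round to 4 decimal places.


Step 1: Compute ||x||.
||x|| = 10.3756
Step 2: Compute scaling factor.
scale = max(0, 1 - 3.21/10.3756) = 0.6906
Step 3: prox(x) = [4.5674, -4.7339, -2.4573, -1.4272]
||prox(x)|| = 7.1656
Step 4: Proximal objective.
0.5*||prox-x||^2 = 5.1521
lambda*||prox|| = 23.0016
Total = 28.1537


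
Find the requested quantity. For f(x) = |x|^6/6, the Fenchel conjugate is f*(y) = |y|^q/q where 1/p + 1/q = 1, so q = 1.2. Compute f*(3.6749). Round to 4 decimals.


The conjugate exponent q satisfies 1/p + 1/q = 1.
p = 6, so q = 6/(6 - 1) = 1.2
|y|^q = 3.6749^1.2 = 4.7675
f*(3.6749) = 4.7675 / 1.2 = 3.973


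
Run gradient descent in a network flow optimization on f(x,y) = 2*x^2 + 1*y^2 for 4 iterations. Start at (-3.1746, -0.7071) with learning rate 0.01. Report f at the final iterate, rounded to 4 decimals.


Gradient descent on f(x,y) = 2*x^2 + 1*y^2.
Starting point: (-3.1746, -0.7071), alpha = 0.01
Step 1: grad_x = 2*2*-3.1746 = -12.6984, grad_y = 2*1*-0.7071 = -1.4142
  x_1 = -3.1746 - 0.01*-12.6984 = -3.0476
  y_1 = -0.7071 - 0.01*-1.4142 = -0.693
Step 2: grad_x = 2*2*-3.0476 = -12.1905, grad_y = 2*1*-0.693 = -1.3859
  x_2 = -3.0476 - 0.01*-12.1905 = -2.9257
  y_2 = -0.693 - 0.01*-1.3859 = -0.6791
Step 3: grad_x = 2*2*-2.9257 = -11.7028, grad_y = 2*1*-0.6791 = -1.3582
  x_3 = -2.9257 - 0.01*-11.7028 = -2.8087
  y_3 = -0.6791 - 0.01*-1.3582 = -0.6655
Step 4: grad_x = 2*2*-2.8087 = -11.2347, grad_y = 2*1*-0.6655 = -1.331
  x_4 = -2.8087 - 0.01*-11.2347 = -2.6963
  y_4 = -0.6655 - 0.01*-1.331 = -0.6522
f(-2.6963, -0.6522) = 2*(-2.6963)^2 + 1*(-0.6522)^2 = 14.9658


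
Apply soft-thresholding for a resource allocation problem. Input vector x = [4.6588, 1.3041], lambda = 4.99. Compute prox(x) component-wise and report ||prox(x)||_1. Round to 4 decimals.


Soft-thresholding with lambda = 4.99:
prox(4.6588) = sign(4.6588)*max(|4.6588| - 4.99, 0) = 0.0
prox(1.3041) = sign(1.3041)*max(|1.3041| - 4.99, 0) = 0.0
prox(x) = [0.0, 0.0]
||prox(x)||_1 = 0.0 + 0.0 = 0.0


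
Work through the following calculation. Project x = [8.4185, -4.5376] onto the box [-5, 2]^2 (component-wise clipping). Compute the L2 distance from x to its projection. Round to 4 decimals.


Project each component onto [-5, 2].
clip(8.4185) = 2.0, clip(-4.5376) = -4.5376
Projection = [2.0, -4.5376]
Squared diffs: [41.1971, 0.0]
Distance = sqrt(41.1971) = 6.4185


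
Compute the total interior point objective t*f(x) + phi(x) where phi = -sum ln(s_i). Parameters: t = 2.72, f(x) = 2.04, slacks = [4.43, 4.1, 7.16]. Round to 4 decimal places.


Step 1: Compute log-barrier.
ln values: [1.4884, 1.411, 1.9685]
phi = -(1.4884 + 1.411 + 1.9685) = -4.8679
Step 2: Compute augmented objective.
t*f(x) = 2.72*2.04 = 5.5488
Total = 5.5488 - 4.8679 = 0.6809


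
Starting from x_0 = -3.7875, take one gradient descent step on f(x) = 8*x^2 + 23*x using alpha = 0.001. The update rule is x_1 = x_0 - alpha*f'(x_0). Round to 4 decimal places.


We compute the gradient at x_0 and apply the update.
f'(x) = 16*x + 23
f'(-3.7875) = 16*-3.7875 + 23 = -37.6
x_1 = -3.7875 - 0.001*-37.6 = -3.7499


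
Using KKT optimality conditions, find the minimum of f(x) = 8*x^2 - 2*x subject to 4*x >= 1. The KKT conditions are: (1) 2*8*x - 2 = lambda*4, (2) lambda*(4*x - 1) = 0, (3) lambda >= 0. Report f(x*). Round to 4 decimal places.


Step 1: Try lambda = 0 (constraint inactive).
x_unc = 2/(2*8) = 0.125
Check: 4*0.125 = 0.5 < 1 -- violated!
Step 2: Constraint must be active: 4*x = 1
x* = 1/4 = 0.25
lambda = (2*8*0.25 - 2)/4 = 0.5
Step 3: Compute optimal value.
f(x*) = 8*0.25^2 - 2*0.25 = 0.0


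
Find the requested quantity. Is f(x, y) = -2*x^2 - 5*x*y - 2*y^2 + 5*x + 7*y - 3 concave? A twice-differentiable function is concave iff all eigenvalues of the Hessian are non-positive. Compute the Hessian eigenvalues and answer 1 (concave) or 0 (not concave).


The Hessian of f(x,y) = -2*x^2 - 5*x*y - 2*y^2 + 5*x + 7*y - 3 is:
H = [[-4, -5], [-5, -4]]
Trace = -4 - 4 = -8
Determinant = -4*-4 - (-5)^2 = -9
Discriminant = (-8)^2 - 4*-9 = 100.0
Eigenvalues: lambda_1 = -9.0, lambda_2 = 1.0
The function is not concave.

0


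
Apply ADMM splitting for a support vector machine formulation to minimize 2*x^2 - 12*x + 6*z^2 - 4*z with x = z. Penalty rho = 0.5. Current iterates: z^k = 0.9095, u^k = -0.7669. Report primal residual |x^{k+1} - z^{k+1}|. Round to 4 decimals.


ADMM iteration with rho = 0.5, z^k = 0.9095, u^k = -0.7669
Step 1: x-update.
Minimize 2*x^2 - 12*x + (0.5/2)*(x - 0.9095 - 0.7669)^2
FOC: (2*2 + 0.5)*x = 12 + 0.5*(0.9095 + 0.7669)
x^{k+1} = 2.8529
Step 2: z-update.
Minimize 6*z^2 - 4*z + (0.5/2)*(2.8529 - z - 0.7669)^2
FOC: (2*6 + 0.5)*z = 4 + 0.5*(2.8529 - 0.7669)
z^{k+1} = 0.4034
Step 3: u-update.
u^{k+1} = -0.7669 + 2.8529 - 0.4034 = 1.6826
Step 4: Primal residual = |2.8529 - 0.4034| = 2.4495


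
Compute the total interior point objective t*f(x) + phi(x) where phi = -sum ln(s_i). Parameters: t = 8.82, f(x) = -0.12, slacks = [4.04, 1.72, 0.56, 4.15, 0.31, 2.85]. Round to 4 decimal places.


Step 1: Compute log-barrier.
ln values: [1.3962, 0.5423, -0.5798, 1.4231, -1.1712, 1.0473]
phi = -(1.3962 + 0.5423 - 0.5798 + 1.4231 - 1.1712 + 1.0473) = -2.658
Step 2: Compute augmented objective.
t*f(x) = 8.82*-0.12 = -1.0584
Total = -1.0584 - 2.658 = -3.7164


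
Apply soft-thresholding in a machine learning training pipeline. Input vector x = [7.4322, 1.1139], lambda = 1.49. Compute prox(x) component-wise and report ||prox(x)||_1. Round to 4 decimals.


Soft-thresholding with lambda = 1.49:
prox(7.4322) = sign(7.4322)*max(|7.4322| - 1.49, 0) = 5.9422
prox(1.1139) = sign(1.1139)*max(|1.1139| - 1.49, 0) = 0.0
prox(x) = [5.9422, 0.0]
||prox(x)||_1 = 5.9422 + 0.0 = 5.9422


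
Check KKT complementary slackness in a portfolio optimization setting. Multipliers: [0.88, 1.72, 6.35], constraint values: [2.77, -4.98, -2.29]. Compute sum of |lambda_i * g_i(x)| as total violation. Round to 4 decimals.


KKT complementary slackness check:
lambda_1 * g_1 = 0.88 * 2.77 = 2.4376
lambda_2 * g_2 = 1.72 * -4.98 = -8.5656
lambda_3 * g_3 = 6.35 * -2.29 = -14.5415
Total violation = 2.4376 + 8.5656 + 14.5415 = 25.5447


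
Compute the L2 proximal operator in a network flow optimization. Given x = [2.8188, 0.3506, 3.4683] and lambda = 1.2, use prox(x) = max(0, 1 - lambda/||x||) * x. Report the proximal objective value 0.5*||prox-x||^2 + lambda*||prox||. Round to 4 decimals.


Step 1: Compute ||x||.
||x|| = 4.483
Step 2: Compute scaling factor.
scale = max(0, 1 - 1.2/4.483) = 0.7323
Step 3: prox(x) = [2.0643, 0.2568, 2.5399]
||prox(x)|| = 3.283
Step 4: Proximal objective.
0.5*||prox-x||^2 = 0.72
lambda*||prox|| = 3.9396
Total = 4.6596


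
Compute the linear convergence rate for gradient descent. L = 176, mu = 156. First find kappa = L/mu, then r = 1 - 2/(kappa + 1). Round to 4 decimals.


Step 1: Compute the condition number.
kappa = L/mu = 176/156 = 1.1282
Step 2: Compute the convergence rate.
r = 1 - 2/(kappa + 1) = 1 - 2*mu/(L + mu) = (L - mu)/(L + mu) = 20/332 = 0.0602


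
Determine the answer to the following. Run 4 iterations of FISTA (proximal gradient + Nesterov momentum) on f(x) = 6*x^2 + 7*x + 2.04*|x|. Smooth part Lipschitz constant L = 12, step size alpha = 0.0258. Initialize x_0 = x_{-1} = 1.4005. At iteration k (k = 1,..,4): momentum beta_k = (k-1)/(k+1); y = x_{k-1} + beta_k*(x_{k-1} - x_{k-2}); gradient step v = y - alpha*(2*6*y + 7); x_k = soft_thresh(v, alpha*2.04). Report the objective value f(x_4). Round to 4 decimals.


FISTA on f(x) = 6*x^2 + 7*x + 2.04*|x|
L = 12, alpha = 0.0258
Iteration 1: beta = 0.0, y = 1.4005 + 0.0*(1.4005 - 1.4005) = 1.4005
  grad(y) = 23.806, v = y - alpha*grad = 0.7863
  prox(v) = soft_thresh(0.7863, 0.0526) = 0.7337
Iteration 2: beta = 0.3333, y = 0.7337 + 0.3333*(0.7337 - 1.4005) = 0.5114
  grad(y) = 13.1368, v = y - alpha*grad = 0.1725
  prox(v) = soft_thresh(0.1725, 0.0526) = 0.1198
Iteration 3: beta = 0.5, y = 0.1198 + 0.5*(0.1198 - 0.7337) = -0.1871
  grad(y) = 4.755, v = y - alpha*grad = -0.3098
  prox(v) = soft_thresh(-0.3098, 0.0526) = -0.2571
Iteration 4: beta = 0.6, y = -0.2571 + 0.6*(-0.2571 - 0.1198) = -0.4833
  grad(y) = 1.2003, v = y - alpha*grad = -0.5143
  prox(v) = soft_thresh(-0.5143, 0.0526) = -0.4616
f(x_4) = 6*(-0.4616)^2 + 7*(-0.4616) + 2.04*|-0.4616| = -1.0111


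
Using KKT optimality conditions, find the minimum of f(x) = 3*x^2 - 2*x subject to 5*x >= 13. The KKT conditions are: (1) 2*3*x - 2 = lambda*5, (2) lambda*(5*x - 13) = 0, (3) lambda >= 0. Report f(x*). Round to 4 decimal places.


Step 1: Try lambda = 0 (constraint inactive).
x_unc = 2/(2*3) = 0.3333
Check: 5*0.3333 = 1.6665 < 13 -- violated!
Step 2: Constraint must be active: 5*x = 13
x* = 13/5 = 2.6
lambda = (2*3*2.6 - 2)/5 = 2.72
Step 3: Compute optimal value.
f(x*) = 3*2.6^2 - 2*2.6 = 15.08


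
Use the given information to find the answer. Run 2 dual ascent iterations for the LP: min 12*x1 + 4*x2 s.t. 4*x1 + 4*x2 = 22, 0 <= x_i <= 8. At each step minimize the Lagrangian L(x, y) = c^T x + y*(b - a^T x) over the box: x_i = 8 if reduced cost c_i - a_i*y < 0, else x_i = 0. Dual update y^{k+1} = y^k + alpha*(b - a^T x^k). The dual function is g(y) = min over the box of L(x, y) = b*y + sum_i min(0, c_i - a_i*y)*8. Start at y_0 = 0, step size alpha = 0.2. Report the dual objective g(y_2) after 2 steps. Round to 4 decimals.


Dual ascent for LP: min 12*x1 + 4*x2, 4*x1 + 4*x2 = 22, 0 <= x_i <= 8
Step 1: y^k = 0.0, reduced costs: (12.0, 4.0)
  x^k = (0.0, 0.0), subgradient = b - a^T x = 22.0
  y^{k+1} = 0.0 + 0.2*22.0 = 4.4
Step 2: y^k = 4.4, reduced costs: (-5.6, -13.6)
  x^k = (8.0, 8.0), subgradient = b - a^T x = -42.0
  y^{k+1} = 4.4 + 0.2*-42.0 = -4.0
Dual objective at y_2 = -4.0: reduced costs (28.0, 20.0), box minimizer x = (0.0, 0.0)
g(y_2) = b*y + (c1 - a1*y)*x1 + (c2 - a2*y)*x2 = 22*(-4.0) + 28.0*0.0 + 20.0*0.0 = -88.0 + 0.0 + 0.0 = -88.0


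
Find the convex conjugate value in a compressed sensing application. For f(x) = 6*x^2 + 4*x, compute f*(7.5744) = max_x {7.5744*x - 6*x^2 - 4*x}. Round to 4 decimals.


f*(y) = sup_x {y*x - a*x^2 - b*x} = sup_x {(y-b)*x - a*x^2}
FOC: (y - b) - 2a*x = 0 => x* = (y - b)/(2a)
x* = (7.5744 - 4)/(2*6) = 0.2979
f*(7.5744) = (y-b)^2/(4a) = (7.5744 - 4)^2/(4*6)
= 12.7763/24 = 0.5323


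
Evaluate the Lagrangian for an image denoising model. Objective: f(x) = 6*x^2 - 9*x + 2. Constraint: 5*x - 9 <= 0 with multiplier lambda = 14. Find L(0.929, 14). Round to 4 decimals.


Step 1: Evaluate f(x).
f(0.929) = 6*0.929^2 - 9*0.929 + 2 = -1.1828
Step 2: Evaluate g(x).
g(0.929) = 5*0.929 - 9 = -4.355
Step 3: Compute Lagrangian.
L = -1.1828 + 14*-4.355 = -62.1528


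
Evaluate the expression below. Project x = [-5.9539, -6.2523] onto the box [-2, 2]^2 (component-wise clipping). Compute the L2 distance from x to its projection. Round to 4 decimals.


Project each component onto [-2, 2].
clip(-5.9539) = -2.0, clip(-6.2523) = -2.0
Projection = [-2.0, -2.0]
Squared diffs: [15.6333, 18.0821]
Distance = sqrt(33.7154) = 5.8065


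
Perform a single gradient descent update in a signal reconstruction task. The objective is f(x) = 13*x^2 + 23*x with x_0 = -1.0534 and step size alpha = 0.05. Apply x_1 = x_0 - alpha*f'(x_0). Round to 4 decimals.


We compute the gradient at x_0 and apply the update.
f'(x) = 26*x + 23
f'(-1.0534) = 26*-1.0534 + 23 = -4.3884
x_1 = -1.0534 - 0.05*-4.3884 = -0.834


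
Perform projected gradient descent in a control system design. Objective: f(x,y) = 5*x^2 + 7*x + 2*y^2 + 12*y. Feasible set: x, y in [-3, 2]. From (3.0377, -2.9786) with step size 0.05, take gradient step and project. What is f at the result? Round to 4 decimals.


Step 1: Compute gradient at (3.0377, -2.9786).
grad_x = 2*5*3.0377 + 7 = 37.377
grad_y = 2*2*-2.9786 + 12 = 0.0856
Step 2: Gradient step.
x_raw = 3.0377 - 0.05*37.377 = 1.1689
y_raw = -2.9786 - 0.05*0.0856 = -2.9829
Step 3: Project onto [-3, 2].
x_proj = clip(1.1689) = 1.1689
y_proj = clip(-2.9829) = -2.9829
Step 4: Evaluate f.
f(1.1689, -2.9829) = -2.9864


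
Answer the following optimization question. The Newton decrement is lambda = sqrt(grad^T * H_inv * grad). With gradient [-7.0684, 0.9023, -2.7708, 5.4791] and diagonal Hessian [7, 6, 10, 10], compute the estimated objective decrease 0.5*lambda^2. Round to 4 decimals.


Step 1: H is diagonal, so H^(-1) * g = [-1.0098, 0.1504, -0.2771, 0.5479].
Step 2: g^T H^(-1) g = sum_i g_i^2 / H_ii
  = (-7.0684)^2/7 + (0.9023)^2/6 + (-2.7708)^2/10 + (5.4791)^2/10
  = 7.1375 + 0.1357 + 0.7677 + 3.0021 = 11.0429
Step 3: Objective decrease = 0.5 * g^T H^(-1) g = 5.5215


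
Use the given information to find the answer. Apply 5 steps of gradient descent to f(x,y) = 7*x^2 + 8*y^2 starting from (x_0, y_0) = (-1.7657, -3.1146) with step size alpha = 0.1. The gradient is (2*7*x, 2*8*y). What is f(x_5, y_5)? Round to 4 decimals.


Gradient descent on f(x,y) = 7*x^2 + 8*y^2.
Starting point: (-1.7657, -3.1146), alpha = 0.1
Step 1: grad_x = 2*7*-1.7657 = -24.7198, grad_y = 2*8*-3.1146 = -49.8336
  x_1 = -1.7657 - 0.1*-24.7198 = 0.7063
  y_1 = -3.1146 - 0.1*-49.8336 = 1.8688
Step 2: grad_x = 2*7*0.7063 = 9.8879, grad_y = 2*8*1.8688 = 29.9002
  x_2 = 0.7063 - 0.1*9.8879 = -0.2825
  y_2 = 1.8688 - 0.1*29.9002 = -1.1213
Step 3: grad_x = 2*7*-0.2825 = -3.9552, grad_y = 2*8*-1.1213 = -17.9401
  x_3 = -0.2825 - 0.1*-3.9552 = 0.113
  y_3 = -1.1213 - 0.1*-17.9401 = 0.6728
Step 4: grad_x = 2*7*0.113 = 1.5821, grad_y = 2*8*0.6728 = 10.7641
  x_4 = 0.113 - 0.1*1.5821 = -0.0452
  y_4 = 0.6728 - 0.1*10.7641 = -0.4037
Step 5: grad_x = 2*7*-0.0452 = -0.6328, grad_y = 2*8*-0.4037 = -6.4584
  x_5 = -0.0452 - 0.1*-0.6328 = 0.0181
  y_5 = -0.4037 - 0.1*-6.4584 = 0.2422
f(0.0181, 0.2422) = 7*0.0181^2 + 8*0.2422^2 = 0.4715


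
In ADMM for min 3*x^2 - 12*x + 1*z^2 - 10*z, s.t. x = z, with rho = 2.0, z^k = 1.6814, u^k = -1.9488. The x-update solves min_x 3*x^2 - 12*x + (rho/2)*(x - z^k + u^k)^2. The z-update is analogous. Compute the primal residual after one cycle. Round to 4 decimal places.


ADMM iteration with rho = 2.0, z^k = 1.6814, u^k = -1.9488
Step 1: x-update.
Minimize 3*x^2 - 12*x + (2.0/2)*(x - 1.6814 - 1.9488)^2
FOC: (2*3 + 2.0)*x = 12 + 2.0*(1.6814 + 1.9488)
x^{k+1} = 2.4076
Step 2: z-update.
Minimize 1*z^2 - 10*z + (2.0/2)*(2.4076 - z - 1.9488)^2
FOC: (2*1 + 2.0)*z = 10 + 2.0*(2.4076 - 1.9488)
z^{k+1} = 2.7294
Step 3: u-update.
u^{k+1} = -1.9488 + 2.4076 - 2.7294 = -2.2706
Step 4: Primal residual = |2.4076 - 2.7294| = 0.3218


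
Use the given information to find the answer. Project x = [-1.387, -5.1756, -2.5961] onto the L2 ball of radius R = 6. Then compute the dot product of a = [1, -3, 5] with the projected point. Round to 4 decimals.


Step 1: Compute ||x|| (intermediates to 6 decimals).
||x|| = sqrt((-1.387)^2 + (-5.1756)^2 + (-2.5961)^2) = 5.954019
Step 2: Project.
Since ||x|| <= R, proj = x (no scaling needed).
proj(x) = [-1.387, -5.1756, -2.5961]
Step 3: Dot product.
a^T * proj(x) = 1*(-1.387) - 3*(-5.1756) + 5*(-2.5961) = 1.1593


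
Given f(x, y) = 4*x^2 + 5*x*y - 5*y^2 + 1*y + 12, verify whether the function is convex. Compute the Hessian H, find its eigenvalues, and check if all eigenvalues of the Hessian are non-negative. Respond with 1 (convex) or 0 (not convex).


The Hessian of f(x,y) = 4*x^2 + 5*x*y - 5*y^2 + 1*y + 12 is:
H = [[8, 5], [5, -10]]
Trace = 8 - 10 = -2
Determinant = 8*-10 - (5)^2 = -105
Discriminant = (-2)^2 - 4*-105 = 424.0
Eigenvalues: lambda_1 = -11.2956, lambda_2 = 9.2956
The function is not convex.

0


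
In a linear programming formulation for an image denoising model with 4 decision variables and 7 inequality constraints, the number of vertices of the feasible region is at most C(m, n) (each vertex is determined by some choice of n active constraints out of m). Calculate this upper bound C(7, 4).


Each vertex corresponds to some choice of n active constraints out of m, so the number of vertices is at most C(m, n) = m! / (n!(m-n)!).
m = 7, n = 4
Numerator: 7 * 6 * 5 * 4
Denominator: 4! = 24
C(7, 4) = 35


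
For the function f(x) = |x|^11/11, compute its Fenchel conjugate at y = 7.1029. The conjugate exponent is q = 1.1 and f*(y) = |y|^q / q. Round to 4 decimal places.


The conjugate exponent q satisfies 1/p + 1/q = 1.
p = 11, so q = 11/(11 - 1) = 1.1
|y|^q = 7.1029^1.1 = 8.6413
f*(7.1029) = 8.6413 / 1.1 = 7.8557


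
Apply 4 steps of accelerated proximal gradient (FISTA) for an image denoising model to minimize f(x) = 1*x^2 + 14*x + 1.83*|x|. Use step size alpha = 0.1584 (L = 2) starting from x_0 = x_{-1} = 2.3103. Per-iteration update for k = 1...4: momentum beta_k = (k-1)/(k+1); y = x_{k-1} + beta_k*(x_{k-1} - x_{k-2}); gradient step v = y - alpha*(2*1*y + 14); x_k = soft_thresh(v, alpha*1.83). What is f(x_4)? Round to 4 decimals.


FISTA on f(x) = 1*x^2 + 14*x + 1.83*|x|
L = 2, alpha = 0.1584
Iteration 1: beta = 0.0, y = 2.3103 + 0.0*(2.3103 - 2.3103) = 2.3103
  grad(y) = 18.6206, v = y - alpha*grad = -0.6392
  prox(v) = soft_thresh(-0.6392, 0.2899) = -0.3493
Iteration 2: beta = 0.3333, y = -0.3493 + 0.3333*(-0.3493 - 2.3103) = -1.2359
  grad(y) = 11.5283, v = y - alpha*grad = -3.0619
  prox(v) = soft_thresh(-3.0619, 0.2899) = -2.7721
Iteration 3: beta = 0.5, y = -2.7721 + 0.5*(-2.7721 + 0.3493) = -3.9835
  grad(y) = 6.0331, v = y - alpha*grad = -4.9391
  prox(v) = soft_thresh(-4.9391, 0.2899) = -4.6492
Iteration 4: beta = 0.6, y = -4.6492 + 0.6*(-4.6492 + 2.7721) = -5.7755
  grad(y) = 2.449, v = y - alpha*grad = -6.1634
  prox(v) = soft_thresh(-6.1634, 0.2899) = -5.8736
f(x_4) = 1*(-5.8736)^2 + 14*(-5.8736) + 1.83*|-5.8736| = -36.9825


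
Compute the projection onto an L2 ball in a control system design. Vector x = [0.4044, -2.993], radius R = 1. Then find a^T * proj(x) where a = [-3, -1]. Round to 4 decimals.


Step 1: Compute ||x|| (intermediates to 6 decimals).
||x|| = sqrt(0.4044^2 + (-2.993)^2) = 3.020197
Step 2: Project.
Since ||x|| > R, scale = R/||x|| = 1/3.020197 = 0.331104, proj(x) = scale * x
proj(x) = [0.133898, -0.990994]
Step 3: Dot product.
a^T * proj(x) = -3*0.133898 - 1*(-0.990994) = 0.5893


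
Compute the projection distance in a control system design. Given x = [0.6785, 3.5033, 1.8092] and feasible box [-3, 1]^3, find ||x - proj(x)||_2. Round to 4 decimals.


Project each component onto [-3, 1].
clip(0.6785) = 0.6785, clip(3.5033) = 1.0, clip(1.8092) = 1.0
Projection = [0.6785, 1.0, 1.0]
Squared diffs: [0.0, 6.2665, 0.6548]
Distance = sqrt(6.9213) = 2.6308


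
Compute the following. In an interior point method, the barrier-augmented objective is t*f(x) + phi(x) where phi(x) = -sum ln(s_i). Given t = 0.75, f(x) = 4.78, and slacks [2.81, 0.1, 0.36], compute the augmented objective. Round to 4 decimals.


Step 1: Compute log-barrier.
ln values: [1.0332, -2.3026, -1.0217]
phi = -(1.0332 - 2.3026 - 1.0217) = 2.2911
Step 2: Compute augmented objective.
t*f(x) = 0.75*4.78 = 3.585
Total = 3.585 + 2.2911 = 5.8761


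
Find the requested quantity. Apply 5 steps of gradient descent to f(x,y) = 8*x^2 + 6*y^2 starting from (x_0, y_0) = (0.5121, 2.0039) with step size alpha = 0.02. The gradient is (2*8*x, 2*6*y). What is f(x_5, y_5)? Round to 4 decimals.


Gradient descent on f(x,y) = 8*x^2 + 6*y^2.
Starting point: (0.5121, 2.0039), alpha = 0.02
Step 1: grad_x = 2*8*0.5121 = 8.1936, grad_y = 2*6*2.0039 = 24.0468
  x_1 = 0.5121 - 0.02*8.1936 = 0.3482
  y_1 = 2.0039 - 0.02*24.0468 = 1.523
Step 2: grad_x = 2*8*0.3482 = 5.5716, grad_y = 2*6*1.523 = 18.2756
  x_2 = 0.3482 - 0.02*5.5716 = 0.2368
  y_2 = 1.523 - 0.02*18.2756 = 1.1575
Step 3: grad_x = 2*8*0.2368 = 3.7887, grad_y = 2*6*1.1575 = 13.8894
  x_3 = 0.2368 - 0.02*3.7887 = 0.161
  y_3 = 1.1575 - 0.02*13.8894 = 0.8797
Step 4: grad_x = 2*8*0.161 = 2.5763, grad_y = 2*6*0.8797 = 10.556
  x_4 = 0.161 - 0.02*2.5763 = 0.1095
  y_4 = 0.8797 - 0.02*10.556 = 0.6685
Step 5: grad_x = 2*8*0.1095 = 1.7519, grad_y = 2*6*0.6685 = 8.0225
  x_5 = 0.1095 - 0.02*1.7519 = 0.0745
  y_5 = 0.6685 - 0.02*8.0225 = 0.5081
f(0.0745, 0.5081) = 8*0.0745^2 + 6*0.5081^2 = 1.5933


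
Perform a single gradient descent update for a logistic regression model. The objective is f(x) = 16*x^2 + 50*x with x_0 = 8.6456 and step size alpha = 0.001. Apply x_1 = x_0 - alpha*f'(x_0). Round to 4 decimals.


We compute the gradient at x_0 and apply the update.
f'(x) = 32*x + 50
f'(8.6456) = 32*8.6456 + 50 = 326.6592
x_1 = 8.6456 - 0.001*326.6592 = 8.3189


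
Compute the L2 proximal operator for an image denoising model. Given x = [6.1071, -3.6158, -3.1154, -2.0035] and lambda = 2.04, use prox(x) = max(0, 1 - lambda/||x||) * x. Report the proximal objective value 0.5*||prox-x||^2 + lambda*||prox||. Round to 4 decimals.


Step 1: Compute ||x||.
||x|| = 8.0056
Step 2: Compute scaling factor.
scale = max(0, 1 - 2.04/8.0056) = 0.7452
Step 3: prox(x) = [4.5509, -2.6944, -2.3215, -1.493]
||prox(x)|| = 5.9656
Step 4: Proximal objective.
0.5*||prox-x||^2 = 2.0808
lambda*||prox|| = 12.1698
Total = 14.2507


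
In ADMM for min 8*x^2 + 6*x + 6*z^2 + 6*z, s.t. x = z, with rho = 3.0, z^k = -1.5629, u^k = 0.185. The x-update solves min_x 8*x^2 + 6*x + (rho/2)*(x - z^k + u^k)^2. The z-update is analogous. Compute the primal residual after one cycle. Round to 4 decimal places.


ADMM iteration with rho = 3.0, z^k = -1.5629, u^k = 0.185
Step 1: x-update.
Minimize 8*x^2 + 6*x + (3.0/2)*(x + 1.5629 + 0.185)^2
FOC: (2*8 + 3.0)*x = -6 + 3.0*(-1.5629 - 0.185)
x^{k+1} = -0.5918
Step 2: z-update.
Minimize 6*z^2 + 6*z + (3.0/2)*(-0.5918 - z + 0.185)^2
FOC: (2*6 + 3.0)*z = -6 + 3.0*(-0.5918 + 0.185)
z^{k+1} = -0.4814
Step 3: u-update.
u^{k+1} = 0.185 - 0.5918 + 0.4814 = 0.0746
Step 4: Primal residual = |-0.5918 + 0.4814| = 0.1104


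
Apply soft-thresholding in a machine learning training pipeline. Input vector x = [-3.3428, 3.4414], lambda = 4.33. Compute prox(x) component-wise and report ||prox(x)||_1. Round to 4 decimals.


Soft-thresholding with lambda = 4.33:
prox(-3.3428) = sign(-3.3428)*max(|-3.3428| - 4.33, 0) = 0.0
prox(3.4414) = sign(3.4414)*max(|3.4414| - 4.33, 0) = 0.0
prox(x) = [0.0, 0.0]
||prox(x)||_1 = 0.0 + 0.0 = 0.0


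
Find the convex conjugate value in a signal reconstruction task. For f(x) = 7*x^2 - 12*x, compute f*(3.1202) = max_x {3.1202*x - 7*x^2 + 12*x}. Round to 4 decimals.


f*(y) = sup_x {y*x - a*x^2 - b*x} = sup_x {(y-b)*x - a*x^2}
FOC: (y - b) - 2a*x = 0 => x* = (y - b)/(2a)
x* = (3.1202 + 12)/(2*7) = 1.08
f*(3.1202) = (y-b)^2/(4a) = (3.1202 + 12)^2/(4*7)
= 228.6204/28 = 8.165


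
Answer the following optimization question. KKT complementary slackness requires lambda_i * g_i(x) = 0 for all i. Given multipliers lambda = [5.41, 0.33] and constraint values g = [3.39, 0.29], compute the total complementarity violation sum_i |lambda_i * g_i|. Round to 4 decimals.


KKT complementary slackness check:
lambda_1 * g_1 = 5.41 * 3.39 = 18.3399
lambda_2 * g_2 = 0.33 * 0.29 = 0.0957
Total violation = 18.3399 + 0.0957 = 18.4356


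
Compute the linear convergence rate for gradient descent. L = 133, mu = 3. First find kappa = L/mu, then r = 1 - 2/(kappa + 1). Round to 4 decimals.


Step 1: Compute the condition number.
kappa = L/mu = 133/3 = 44.3333
Step 2: Compute the convergence rate.
r = 1 - 2/(kappa + 1) = 1 - 2*mu/(L + mu) = (L - mu)/(L + mu) = 130/136 = 0.9559


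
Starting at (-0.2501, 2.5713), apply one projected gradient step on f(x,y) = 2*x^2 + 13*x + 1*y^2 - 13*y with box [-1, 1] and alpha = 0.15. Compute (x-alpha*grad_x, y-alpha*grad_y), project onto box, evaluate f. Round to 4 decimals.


Step 1: Compute gradient at (-0.2501, 2.5713).
grad_x = 2*2*-0.2501 + 13 = 11.9996
grad_y = 2*1*2.5713 - 13 = -7.8574
Step 2: Gradient step.
x_raw = -0.2501 - 0.15*11.9996 = -2.05
y_raw = 2.5713 - 0.15*-7.8574 = 3.7499
Step 3: Project onto [-1, 1].
x_proj = clip(-2.05) = -1.0
y_proj = clip(3.7499) = 1.0
Step 4: Evaluate f.
f(-1.0, 1.0) = -23.0


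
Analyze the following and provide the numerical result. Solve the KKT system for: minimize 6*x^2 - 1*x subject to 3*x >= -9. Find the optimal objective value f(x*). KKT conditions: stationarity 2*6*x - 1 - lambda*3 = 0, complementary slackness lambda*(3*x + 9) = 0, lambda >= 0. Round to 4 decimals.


Step 1: Try lambda = 0 (constraint inactive).
Stationarity: 2*6*x - 1 = 0
x* = 1/(2*6) = 1/12 = 0.0833 (rounded; the exact value 1/12 is used below)
Check constraint: 3*0.0833 = 0.2499 >= -9 -- satisfied.
Step 2: Compute optimal value.
f(x*) = 6*(1/12)^2 - 1*(1/12) = -0.0417


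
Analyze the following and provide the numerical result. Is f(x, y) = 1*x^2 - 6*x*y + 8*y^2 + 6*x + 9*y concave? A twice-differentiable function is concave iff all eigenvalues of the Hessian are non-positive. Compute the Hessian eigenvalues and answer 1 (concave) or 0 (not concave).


The Hessian of f(x,y) = 1*x^2 - 6*x*y + 8*y^2 + 6*x + 9*y is:
H = [[2, -6], [-6, 16]]
Trace = 2 + 16 = 18
Determinant = 2*16 - (-6)^2 = -4
Discriminant = (18)^2 - 4*-4 = 340.0
Eigenvalues: lambda_1 = -0.2195, lambda_2 = 18.2195
The function is not concave.

0


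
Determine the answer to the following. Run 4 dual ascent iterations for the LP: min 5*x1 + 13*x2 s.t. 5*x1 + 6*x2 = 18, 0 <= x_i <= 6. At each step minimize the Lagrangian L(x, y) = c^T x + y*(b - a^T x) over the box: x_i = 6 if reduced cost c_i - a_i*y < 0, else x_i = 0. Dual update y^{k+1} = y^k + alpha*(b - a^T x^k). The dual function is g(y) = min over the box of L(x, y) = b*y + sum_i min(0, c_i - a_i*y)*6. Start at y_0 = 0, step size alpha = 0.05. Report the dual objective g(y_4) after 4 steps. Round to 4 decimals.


Dual ascent for LP: min 5*x1 + 13*x2, 5*x1 + 6*x2 = 18, 0 <= x_i <= 6
Step 1: y^k = 0.0, reduced costs: (5.0, 13.0)
  x^k = (0.0, 0.0), subgradient = b - a^T x = 18.0
  y^{k+1} = 0.0 + 0.05*18.0 = 0.9
Step 2: y^k = 0.9, reduced costs: (0.5, 7.6)
  x^k = (0.0, 0.0), subgradient = b - a^T x = 18.0
  y^{k+1} = 0.9 + 0.05*18.0 = 1.8
Step 3: y^k = 1.8, reduced costs: (-4.0, 2.2)
  x^k = (6.0, 0.0), subgradient = b - a^T x = -12.0
  y^{k+1} = 1.8 + 0.05*-12.0 = 1.2
Step 4: y^k = 1.2, reduced costs: (-1.0, 5.8)
  x^k = (6.0, 0.0), subgradient = b - a^T x = -12.0
  y^{k+1} = 1.2 + 0.05*-12.0 = 0.6
Dual objective at y_4 = 0.6: reduced costs (2.0, 9.4), box minimizer x = (0.0, 0.0)
g(y_4) = b*y + (c1 - a1*y)*x1 + (c2 - a2*y)*x2 = 18*0.6 + 2.0*0.0 + 9.4*0.0 = 10.8 + 0.0 + 0.0 = 10.8


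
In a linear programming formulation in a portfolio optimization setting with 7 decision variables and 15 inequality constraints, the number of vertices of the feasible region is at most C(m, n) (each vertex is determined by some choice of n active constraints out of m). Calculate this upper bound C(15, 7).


Each vertex corresponds to some choice of n active constraints out of m, so the number of vertices is at most C(m, n) = m! / (n!(m-n)!).
m = 15, n = 7
Numerator: 15 * 14 * 13 * 12 * 11 * 10 * 9
Denominator: 7! = 5040
C(15, 7) = 6435


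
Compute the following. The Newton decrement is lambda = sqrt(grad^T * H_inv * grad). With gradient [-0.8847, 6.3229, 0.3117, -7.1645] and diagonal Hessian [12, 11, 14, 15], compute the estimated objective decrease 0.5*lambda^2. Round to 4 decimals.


Step 1: H is diagonal, so H^(-1) * g = [-0.0737, 0.5748, 0.0223, -0.4776].
Step 2: g^T H^(-1) g = sum_i g_i^2 / H_ii
  = (-0.8847)^2/12 + (6.3229)^2/11 + (0.3117)^2/14 + (-7.1645)^2/15
  = 0.0652 + 3.6345 + 0.0069 + 3.422 = 7.1286
Step 3: Objective decrease = 0.5 * g^T H^(-1) g = 3.5643


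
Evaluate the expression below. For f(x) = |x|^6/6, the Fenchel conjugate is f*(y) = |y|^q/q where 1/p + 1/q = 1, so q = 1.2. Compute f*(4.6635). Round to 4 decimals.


The conjugate exponent q satisfies 1/p + 1/q = 1.
p = 6, so q = 6/(6 - 1) = 1.2
|y|^q = 4.6635^1.2 = 6.3453
f*(4.6635) = 6.3453 / 1.2 = 5.2878


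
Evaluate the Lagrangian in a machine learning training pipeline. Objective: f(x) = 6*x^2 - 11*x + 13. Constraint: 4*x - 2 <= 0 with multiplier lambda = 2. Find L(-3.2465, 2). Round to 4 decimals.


Step 1: Evaluate f(x).
f(-3.2465) = 6*(-3.2465)^2 - 11*(-3.2465) + 13 = 111.9501
Step 2: Evaluate g(x).
g(-3.2465) = 4*-3.2465 - 2 = -14.986
Step 3: Compute Lagrangian.
L = 111.9501 + 2*-14.986 = 81.9781


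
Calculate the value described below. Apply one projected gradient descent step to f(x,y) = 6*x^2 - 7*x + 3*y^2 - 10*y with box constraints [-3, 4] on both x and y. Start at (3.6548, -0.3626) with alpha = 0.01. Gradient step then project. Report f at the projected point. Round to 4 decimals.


Step 1: Compute gradient at (3.6548, -0.3626).
grad_x = 2*6*3.6548 - 7 = 36.8576
grad_y = 2*3*-0.3626 - 10 = -12.1756
Step 2: Gradient step.
x_raw = 3.6548 - 0.01*36.8576 = 3.2862
y_raw = -0.3626 - 0.01*-12.1756 = -0.2408
Step 3: Project onto [-3, 4].
x_proj = clip(3.2862) = 3.2862
y_proj = clip(-0.2408) = -0.2408
Step 4: Evaluate f.
f(3.2862, -0.2408) = 44.3745


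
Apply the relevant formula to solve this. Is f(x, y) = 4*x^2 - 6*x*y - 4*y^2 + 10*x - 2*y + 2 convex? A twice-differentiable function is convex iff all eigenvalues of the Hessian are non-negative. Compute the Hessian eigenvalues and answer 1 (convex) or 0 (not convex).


The Hessian of f(x,y) = 4*x^2 - 6*x*y - 4*y^2 + 10*x - 2*y + 2 is:
H = [[8, -6], [-6, -8]]
Trace = 8 - 8 = 0
Determinant = 8*-8 - (-6)^2 = -100
Discriminant = (0)^2 - 4*-100 = 400.0
Eigenvalues: lambda_1 = -10.0, lambda_2 = 10.0
The function is not convex.

0


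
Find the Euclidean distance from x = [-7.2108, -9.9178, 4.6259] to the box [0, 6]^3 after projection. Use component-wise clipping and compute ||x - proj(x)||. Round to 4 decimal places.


Project each component onto [0, 6].
clip(-7.2108) = 0.0, clip(-9.9178) = 0.0, clip(4.6259) = 4.6259
Projection = [0.0, 0.0, 4.6259]
Squared diffs: [51.9956, 98.3628, 0.0]
Distance = sqrt(150.3584) = 12.2621


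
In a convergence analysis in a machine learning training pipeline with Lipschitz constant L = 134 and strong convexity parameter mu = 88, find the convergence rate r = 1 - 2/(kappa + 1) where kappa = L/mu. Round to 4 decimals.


Step 1: Compute the condition number.
kappa = L/mu = 134/88 = 1.5227
Step 2: Compute the convergence rate.
r = 1 - 2/(kappa + 1) = 1 - 2*mu/(L + mu) = (L - mu)/(L + mu) = 46/222 = 0.2072
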